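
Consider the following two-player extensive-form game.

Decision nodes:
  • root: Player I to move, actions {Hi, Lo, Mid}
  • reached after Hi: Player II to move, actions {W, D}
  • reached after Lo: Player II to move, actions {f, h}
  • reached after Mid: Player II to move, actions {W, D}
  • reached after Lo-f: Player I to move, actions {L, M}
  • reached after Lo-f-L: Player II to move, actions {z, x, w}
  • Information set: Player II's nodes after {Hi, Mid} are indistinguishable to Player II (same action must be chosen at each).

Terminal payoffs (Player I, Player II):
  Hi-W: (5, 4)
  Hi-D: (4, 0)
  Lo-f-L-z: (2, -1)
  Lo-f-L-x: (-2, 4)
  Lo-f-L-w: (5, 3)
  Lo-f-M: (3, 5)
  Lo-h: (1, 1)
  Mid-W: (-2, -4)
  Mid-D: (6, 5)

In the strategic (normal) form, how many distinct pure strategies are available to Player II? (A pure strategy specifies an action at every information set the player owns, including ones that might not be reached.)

Player II owns the information set {Hi, Mid} with actions {W, D} — two choices.
Player II owns the node after Lo with actions {f, h} — two choices.
Player II owns the node after Lo-f-L with actions {z, x, w} — three choices.
A pure strategy fixes one action at each information set independently, so the count is the product 2 × 2 × 3 = 12.
(For reference, Player I has 6 pure strategies, giving a 12×6 normal-form matrix.)

12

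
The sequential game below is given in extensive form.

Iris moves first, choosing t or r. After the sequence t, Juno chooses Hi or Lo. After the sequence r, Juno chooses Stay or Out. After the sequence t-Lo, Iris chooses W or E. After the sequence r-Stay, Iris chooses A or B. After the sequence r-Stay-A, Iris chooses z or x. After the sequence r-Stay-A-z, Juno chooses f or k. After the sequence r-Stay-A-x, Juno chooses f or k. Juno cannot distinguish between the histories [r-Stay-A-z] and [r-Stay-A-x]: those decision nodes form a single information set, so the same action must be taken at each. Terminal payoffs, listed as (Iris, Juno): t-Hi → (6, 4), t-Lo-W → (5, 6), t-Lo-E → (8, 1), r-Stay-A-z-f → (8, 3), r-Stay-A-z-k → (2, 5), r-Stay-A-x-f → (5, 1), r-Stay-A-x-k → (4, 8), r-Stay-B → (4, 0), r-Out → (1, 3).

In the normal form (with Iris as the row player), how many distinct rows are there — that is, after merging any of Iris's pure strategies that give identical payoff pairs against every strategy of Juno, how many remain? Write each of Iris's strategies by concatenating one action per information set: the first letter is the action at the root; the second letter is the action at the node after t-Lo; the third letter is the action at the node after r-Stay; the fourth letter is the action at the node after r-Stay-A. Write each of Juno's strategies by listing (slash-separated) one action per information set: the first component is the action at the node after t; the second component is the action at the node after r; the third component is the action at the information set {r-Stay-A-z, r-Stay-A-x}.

Iris has 16 pure strategies: tWAz, tWAx, tWBz, tWBx, tEAz, tEAx, tEBz, tEBx, rWAz, rWAx, rWBz, rWBx, rEAz, rEAx, rEBz, rEBx. Columns: Hi/Stay/f, Hi/Stay/k, Hi/Out/f, Hi/Out/k, Lo/Stay/f, Lo/Stay/k, Lo/Out/f, Lo/Out/k.
{tWAz, tWAx, tWBz, tWBx} → row (6,4) (6,4) (6,4) (6,4) (5,6) (5,6) (5,6) (5,6)
{tEAz, tEAx, tEBz, tEBx} → row (6,4) (6,4) (6,4) (6,4) (8,1) (8,1) (8,1) (8,1)
{rWAz, rEAz} → row (8,3) (2,5) (1,3) (1,3) (8,3) (2,5) (1,3) (1,3)
{rWAx, rEAx} → row (5,1) (4,8) (1,3) (1,3) (5,1) (4,8) (1,3) (1,3)
{rWBz, rWBx, rEBz, rEBx} → row (4,0) (4,0) (1,3) (1,3) (4,0) (4,0) (1,3) (1,3)
That's 5 distinct rows out of 16 strategies.

5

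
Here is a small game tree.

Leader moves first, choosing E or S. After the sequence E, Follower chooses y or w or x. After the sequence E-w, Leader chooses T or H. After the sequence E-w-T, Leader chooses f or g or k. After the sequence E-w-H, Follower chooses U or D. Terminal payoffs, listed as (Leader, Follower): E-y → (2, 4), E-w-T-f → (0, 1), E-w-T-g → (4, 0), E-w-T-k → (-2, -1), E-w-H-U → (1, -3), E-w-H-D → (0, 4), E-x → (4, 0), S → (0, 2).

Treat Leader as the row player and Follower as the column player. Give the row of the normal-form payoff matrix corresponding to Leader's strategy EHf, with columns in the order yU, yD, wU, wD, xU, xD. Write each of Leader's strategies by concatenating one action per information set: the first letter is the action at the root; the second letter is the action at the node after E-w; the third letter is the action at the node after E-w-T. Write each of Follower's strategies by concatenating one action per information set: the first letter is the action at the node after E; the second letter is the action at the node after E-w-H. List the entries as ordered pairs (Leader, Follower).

(2,4) (2,4) (1,-3) (0,4) (4,0) (4,0)

vs yU: Leader plays E → Follower plays y at [E] → (2, 4)
vs yD: Leader plays E → Follower plays y at [E] → (2, 4)
vs wU: Leader plays E → Follower plays w at [E] → Leader plays H at [E-w] → Follower plays U at [E-w-H] → (1, -3)
vs wD: Leader plays E → Follower plays w at [E] → Leader plays H at [E-w] → Follower plays D at [E-w-H] → (0, 4)
vs xU: Leader plays E → Follower plays x at [E] → (4, 0)
vs xD: Leader plays E → Follower plays x at [E] → (4, 0)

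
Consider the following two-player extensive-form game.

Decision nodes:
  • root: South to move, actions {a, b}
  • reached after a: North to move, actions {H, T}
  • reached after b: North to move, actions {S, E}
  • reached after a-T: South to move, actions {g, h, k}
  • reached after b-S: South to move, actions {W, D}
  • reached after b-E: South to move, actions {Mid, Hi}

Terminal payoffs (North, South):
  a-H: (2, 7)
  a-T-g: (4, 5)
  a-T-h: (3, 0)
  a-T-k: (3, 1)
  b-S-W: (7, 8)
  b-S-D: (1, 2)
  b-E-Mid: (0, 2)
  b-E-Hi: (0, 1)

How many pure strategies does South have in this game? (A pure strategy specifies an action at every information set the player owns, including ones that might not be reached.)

24

South owns the root with actions {a, b} — two choices.
South owns the node after a-T with actions {g, h, k} — three choices.
South owns the node after b-S with actions {W, D} — two choices.
South owns the node after b-E with actions {Mid, Hi} — two choices.
A pure strategy fixes one action at each information set independently, so the count is the product 2 × 3 × 2 × 2 = 24.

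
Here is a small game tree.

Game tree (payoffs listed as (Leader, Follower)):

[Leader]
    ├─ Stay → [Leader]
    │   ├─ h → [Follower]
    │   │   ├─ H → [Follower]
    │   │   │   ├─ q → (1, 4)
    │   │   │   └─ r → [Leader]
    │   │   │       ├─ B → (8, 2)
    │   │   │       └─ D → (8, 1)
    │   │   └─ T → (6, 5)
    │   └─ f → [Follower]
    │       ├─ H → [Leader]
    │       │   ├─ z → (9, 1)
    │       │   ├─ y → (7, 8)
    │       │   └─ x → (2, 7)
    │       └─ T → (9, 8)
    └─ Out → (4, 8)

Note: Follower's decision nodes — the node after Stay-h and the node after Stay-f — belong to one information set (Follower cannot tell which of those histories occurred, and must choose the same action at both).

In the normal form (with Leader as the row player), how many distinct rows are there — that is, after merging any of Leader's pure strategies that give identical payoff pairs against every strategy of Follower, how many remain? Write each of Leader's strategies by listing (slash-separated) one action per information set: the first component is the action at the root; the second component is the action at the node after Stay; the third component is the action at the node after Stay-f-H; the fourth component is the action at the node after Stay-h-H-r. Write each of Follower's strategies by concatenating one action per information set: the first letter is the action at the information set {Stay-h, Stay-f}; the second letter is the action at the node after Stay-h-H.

6

Leader has 24 pure strategies: Stay/h/z/B, Stay/h/z/D, Stay/h/y/B, Stay/h/y/D, Stay/h/x/B, Stay/h/x/D, Stay/f/z/B, Stay/f/z/D, Stay/f/y/B, Stay/f/y/D, Stay/f/x/B, Stay/f/x/D, Out/h/z/B, Out/h/z/D, Out/h/y/B, Out/h/y/D, Out/h/x/B, Out/h/x/D, Out/f/z/B, Out/f/z/D, Out/f/y/B, Out/f/y/D, Out/f/x/B, Out/f/x/D. Columns: Hq, Hr, Tq, Tr.
{Stay/h/z/B, Stay/h/y/B, Stay/h/x/B} → row (1,4) (8,2) (6,5) (6,5)
{Stay/h/z/D, Stay/h/y/D, Stay/h/x/D} → row (1,4) (8,1) (6,5) (6,5)
{Stay/f/z/B, Stay/f/z/D} → row (9,1) (9,1) (9,8) (9,8)
{Stay/f/y/B, Stay/f/y/D} → row (7,8) (7,8) (9,8) (9,8)
{Stay/f/x/B, Stay/f/x/D} → row (2,7) (2,7) (9,8) (9,8)
{Out/h/z/B, Out/h/z/D, Out/h/y/B, Out/h/y/D, Out/h/x/B, Out/h/x/D, Out/f/z/B, Out/f/z/D, Out/f/y/B, Out/f/y/D, Out/f/x/B, Out/f/x/D} → row (4,8) (4,8) (4,8) (4,8)
That's 6 distinct rows out of 24 strategies.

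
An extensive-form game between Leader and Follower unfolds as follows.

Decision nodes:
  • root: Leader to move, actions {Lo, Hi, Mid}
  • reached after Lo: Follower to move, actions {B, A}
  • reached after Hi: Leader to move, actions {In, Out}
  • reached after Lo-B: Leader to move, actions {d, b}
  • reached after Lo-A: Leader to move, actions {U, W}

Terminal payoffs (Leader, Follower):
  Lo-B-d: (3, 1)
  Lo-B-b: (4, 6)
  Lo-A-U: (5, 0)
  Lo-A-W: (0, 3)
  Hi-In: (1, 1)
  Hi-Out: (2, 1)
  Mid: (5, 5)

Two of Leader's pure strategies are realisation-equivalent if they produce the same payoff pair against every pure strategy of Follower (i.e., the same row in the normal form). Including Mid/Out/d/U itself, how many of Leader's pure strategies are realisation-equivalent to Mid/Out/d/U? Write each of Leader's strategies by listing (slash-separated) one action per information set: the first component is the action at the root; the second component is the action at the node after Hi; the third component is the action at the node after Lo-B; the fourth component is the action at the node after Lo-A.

Row for Mid/Out/d/U (columns B, A): (5,5) (5,5).
Under Mid/Out/d/U, Leader's choice at the node after Hi and at the node after Lo-B and at the node after Lo-A can never be reached regardless of what Follower does, so varying those choices leaves every outcome unchanged.
Holding the reachable choices fixed and varying the unreachable ones freely already gives 2 × 2 × 2 = 8 equivalent strategies.
No other strategy reproduces this row, so those 8 are the full class: Mid/In/d/U, Mid/In/d/W, Mid/In/b/U, Mid/In/b/W, Mid/Out/d/U, Mid/Out/d/W, Mid/Out/b/U, Mid/Out/b/W.

8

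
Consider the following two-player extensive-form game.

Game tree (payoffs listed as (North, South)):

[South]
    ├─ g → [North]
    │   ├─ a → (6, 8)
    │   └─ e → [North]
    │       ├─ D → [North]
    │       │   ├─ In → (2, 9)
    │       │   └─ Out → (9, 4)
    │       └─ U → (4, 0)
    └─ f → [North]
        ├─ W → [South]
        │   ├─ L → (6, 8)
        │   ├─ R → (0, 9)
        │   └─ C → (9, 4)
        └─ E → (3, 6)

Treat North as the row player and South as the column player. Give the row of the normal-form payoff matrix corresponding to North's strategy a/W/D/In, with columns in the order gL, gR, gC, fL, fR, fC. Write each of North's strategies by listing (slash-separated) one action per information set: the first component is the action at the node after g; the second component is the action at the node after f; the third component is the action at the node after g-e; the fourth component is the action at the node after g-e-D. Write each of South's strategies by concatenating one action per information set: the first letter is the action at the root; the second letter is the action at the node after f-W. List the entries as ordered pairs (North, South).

(6,8) (6,8) (6,8) (6,8) (0,9) (9,4)

vs gL: South plays g → North plays a at [g] → (6, 8)
vs gR: South plays g → North plays a at [g] → (6, 8)
vs gC: South plays g → North plays a at [g] → (6, 8)
vs fL: South plays f → North plays W at [f] → South plays L at [f-W] → (6, 8)
vs fR: South plays f → North plays W at [f] → South plays R at [f-W] → (0, 9)
vs fC: South plays f → North plays W at [f] → South plays C at [f-W] → (9, 4)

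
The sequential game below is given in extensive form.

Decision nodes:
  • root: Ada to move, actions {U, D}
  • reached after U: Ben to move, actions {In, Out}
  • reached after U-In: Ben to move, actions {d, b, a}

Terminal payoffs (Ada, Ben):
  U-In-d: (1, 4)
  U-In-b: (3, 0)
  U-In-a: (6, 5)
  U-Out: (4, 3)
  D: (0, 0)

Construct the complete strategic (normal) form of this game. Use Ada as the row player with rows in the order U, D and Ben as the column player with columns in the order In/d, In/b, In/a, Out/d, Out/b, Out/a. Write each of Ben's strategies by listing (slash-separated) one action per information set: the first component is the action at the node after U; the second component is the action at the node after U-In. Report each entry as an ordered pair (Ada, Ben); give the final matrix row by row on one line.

U: (1,4) (3,0) (6,5) (4,3) (4,3) (4,3) | D: (0,0) (0,0) (0,0) (0,0) (0,0) (0,0)

         In/d     In/b     In/a    Out/d    Out/b    Out/a
   U    (1,4)    (3,0)    (6,5)    (4,3)    (4,3)    (4,3)
   D    (0,0)    (0,0)    (0,0)    (0,0)    (0,0)    (0,0)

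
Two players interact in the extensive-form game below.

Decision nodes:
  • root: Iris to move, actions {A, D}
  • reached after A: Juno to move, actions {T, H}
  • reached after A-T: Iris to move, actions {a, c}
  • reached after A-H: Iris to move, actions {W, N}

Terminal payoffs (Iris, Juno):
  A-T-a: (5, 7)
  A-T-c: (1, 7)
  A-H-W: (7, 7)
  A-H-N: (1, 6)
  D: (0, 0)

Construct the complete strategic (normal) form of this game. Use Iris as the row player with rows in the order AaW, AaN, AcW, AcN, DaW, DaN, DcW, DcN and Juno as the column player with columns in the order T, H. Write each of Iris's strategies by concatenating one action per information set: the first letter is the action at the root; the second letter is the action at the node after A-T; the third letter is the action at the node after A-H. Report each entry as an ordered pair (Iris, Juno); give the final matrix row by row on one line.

Row AaW: T→(5,7), H→(7,7)
Row AaN: T→(5,7), H→(1,6)
Row AcW: T→(1,7), H→(7,7)
Row AcN: T→(1,7), H→(1,6)
Row DaW: T→(0,0), H→(0,0)
Row DaN: T→(0,0), H→(0,0)
Row DcW: T→(0,0), H→(0,0)
Row DcN: T→(0,0), H→(0,0)

AaW: (5,7) (7,7) | AaN: (5,7) (1,6) | AcW: (1,7) (7,7) | AcN: (1,7) (1,6) | DaW: (0,0) (0,0) | DaN: (0,0) (0,0) | DcW: (0,0) (0,0) | DcN: (0,0) (0,0)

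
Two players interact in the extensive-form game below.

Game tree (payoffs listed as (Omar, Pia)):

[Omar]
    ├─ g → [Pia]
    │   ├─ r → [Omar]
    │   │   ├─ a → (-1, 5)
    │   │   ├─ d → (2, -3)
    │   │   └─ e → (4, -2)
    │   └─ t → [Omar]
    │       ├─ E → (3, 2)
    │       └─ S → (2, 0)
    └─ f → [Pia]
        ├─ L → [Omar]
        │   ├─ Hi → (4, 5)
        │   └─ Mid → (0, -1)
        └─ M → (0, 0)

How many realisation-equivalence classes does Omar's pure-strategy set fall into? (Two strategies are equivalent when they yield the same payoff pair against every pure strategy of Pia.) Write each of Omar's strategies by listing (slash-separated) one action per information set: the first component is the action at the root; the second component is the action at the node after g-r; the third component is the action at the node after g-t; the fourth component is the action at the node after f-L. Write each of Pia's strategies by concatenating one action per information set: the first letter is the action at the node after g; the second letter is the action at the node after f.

Omar has 24 pure strategies: g/a/E/Hi, g/a/E/Mid, g/a/S/Hi, g/a/S/Mid, g/d/E/Hi, g/d/E/Mid, g/d/S/Hi, g/d/S/Mid, g/e/E/Hi, g/e/E/Mid, g/e/S/Hi, g/e/S/Mid, f/a/E/Hi, f/a/E/Mid, f/a/S/Hi, f/a/S/Mid, f/d/E/Hi, f/d/E/Mid, f/d/S/Hi, f/d/S/Mid, f/e/E/Hi, f/e/E/Mid, f/e/S/Hi, f/e/S/Mid. Columns: rL, rM, tL, tM.
{g/a/E/Hi, g/a/E/Mid} → row (-1,5) (-1,5) (3,2) (3,2)
{g/a/S/Hi, g/a/S/Mid} → row (-1,5) (-1,5) (2,0) (2,0)
{g/d/E/Hi, g/d/E/Mid} → row (2,-3) (2,-3) (3,2) (3,2)
{g/d/S/Hi, g/d/S/Mid} → row (2,-3) (2,-3) (2,0) (2,0)
{g/e/E/Hi, g/e/E/Mid} → row (4,-2) (4,-2) (3,2) (3,2)
{g/e/S/Hi, g/e/S/Mid} → row (4,-2) (4,-2) (2,0) (2,0)
{f/a/E/Hi, f/a/S/Hi, f/d/E/Hi, f/d/S/Hi, f/e/E/Hi, f/e/S/Hi} → row (4,5) (0,0) (4,5) (0,0)
{f/a/E/Mid, f/a/S/Mid, f/d/E/Mid, f/d/S/Mid, f/e/E/Mid, f/e/S/Mid} → row (0,-1) (0,0) (0,-1) (0,0)
That's 8 distinct rows out of 24 strategies.

8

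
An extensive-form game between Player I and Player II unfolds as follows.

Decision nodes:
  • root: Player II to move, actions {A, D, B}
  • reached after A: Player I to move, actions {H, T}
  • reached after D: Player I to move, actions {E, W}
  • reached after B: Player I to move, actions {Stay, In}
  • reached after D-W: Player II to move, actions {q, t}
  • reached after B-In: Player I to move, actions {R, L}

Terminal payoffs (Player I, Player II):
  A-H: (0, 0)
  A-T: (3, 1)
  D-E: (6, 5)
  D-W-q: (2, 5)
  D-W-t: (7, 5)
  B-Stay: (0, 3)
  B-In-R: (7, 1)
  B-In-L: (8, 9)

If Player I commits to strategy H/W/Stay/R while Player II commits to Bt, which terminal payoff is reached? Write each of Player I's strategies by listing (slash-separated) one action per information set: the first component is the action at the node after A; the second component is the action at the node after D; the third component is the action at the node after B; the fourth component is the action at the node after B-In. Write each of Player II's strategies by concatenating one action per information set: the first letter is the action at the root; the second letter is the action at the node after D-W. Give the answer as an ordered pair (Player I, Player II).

(0, 3)

Trace the play path from the root:
  Player II plays B
  Player I plays Stay at [B]
→ terminal payoff (0, 3).
(Player I's choice at the node after A is never reached on this path, so it doesn't affect the outcome.)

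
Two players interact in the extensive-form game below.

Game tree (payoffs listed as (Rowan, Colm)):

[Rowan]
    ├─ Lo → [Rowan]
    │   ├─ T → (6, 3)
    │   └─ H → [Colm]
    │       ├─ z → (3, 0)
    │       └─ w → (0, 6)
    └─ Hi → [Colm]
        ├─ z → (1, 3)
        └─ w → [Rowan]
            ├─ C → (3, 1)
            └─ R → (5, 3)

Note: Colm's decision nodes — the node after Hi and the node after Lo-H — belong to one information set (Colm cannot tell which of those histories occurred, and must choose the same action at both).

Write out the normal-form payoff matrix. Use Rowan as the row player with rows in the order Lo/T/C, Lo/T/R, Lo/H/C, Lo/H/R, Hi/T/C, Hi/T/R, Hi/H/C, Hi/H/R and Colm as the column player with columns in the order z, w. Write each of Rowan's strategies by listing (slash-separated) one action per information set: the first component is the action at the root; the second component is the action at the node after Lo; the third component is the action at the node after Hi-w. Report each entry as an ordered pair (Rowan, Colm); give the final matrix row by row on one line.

              z        w
Lo/T/C    (6,3)    (6,3)
Lo/T/R    (6,3)    (6,3)
Lo/H/C    (3,0)    (0,6)
Lo/H/R    (3,0)    (0,6)
Hi/T/C    (1,3)    (3,1)
Hi/T/R    (1,3)    (5,3)
Hi/H/C    (1,3)    (3,1)
Hi/H/R    (1,3)    (5,3)

Lo/T/C: (6,3) (6,3) | Lo/T/R: (6,3) (6,3) | Lo/H/C: (3,0) (0,6) | Lo/H/R: (3,0) (0,6) | Hi/T/C: (1,3) (3,1) | Hi/T/R: (1,3) (5,3) | Hi/H/C: (1,3) (3,1) | Hi/H/R: (1,3) (5,3)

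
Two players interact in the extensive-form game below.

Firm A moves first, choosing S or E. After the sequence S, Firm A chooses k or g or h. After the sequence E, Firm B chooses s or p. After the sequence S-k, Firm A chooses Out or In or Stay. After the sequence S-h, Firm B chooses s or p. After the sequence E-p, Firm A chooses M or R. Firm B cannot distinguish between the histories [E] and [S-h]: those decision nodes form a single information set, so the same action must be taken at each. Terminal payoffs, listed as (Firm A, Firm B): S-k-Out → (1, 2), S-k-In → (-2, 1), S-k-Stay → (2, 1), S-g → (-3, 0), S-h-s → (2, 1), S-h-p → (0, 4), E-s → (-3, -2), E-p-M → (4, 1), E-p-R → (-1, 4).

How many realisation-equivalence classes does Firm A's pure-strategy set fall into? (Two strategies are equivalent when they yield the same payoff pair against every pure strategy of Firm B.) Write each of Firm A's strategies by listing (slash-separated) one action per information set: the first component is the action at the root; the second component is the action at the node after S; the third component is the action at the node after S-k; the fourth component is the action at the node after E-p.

7

Firm A has 36 pure strategies: S/k/Out/M, S/k/Out/R, S/k/In/M, S/k/In/R, S/k/Stay/M, S/k/Stay/R, S/g/Out/M, S/g/Out/R, S/g/In/M, S/g/In/R, S/g/Stay/M, S/g/Stay/R, S/h/Out/M, S/h/Out/R, S/h/In/M, S/h/In/R, S/h/Stay/M, S/h/Stay/R, E/k/Out/M, E/k/Out/R, E/k/In/M, E/k/In/R, E/k/Stay/M, E/k/Stay/R, E/g/Out/M, E/g/Out/R, E/g/In/M, E/g/In/R, E/g/Stay/M, E/g/Stay/R, E/h/Out/M, E/h/Out/R, E/h/In/M, E/h/In/R, E/h/Stay/M, E/h/Stay/R. Columns: s, p.
{S/k/Out/M, S/k/Out/R} → row (1,2) (1,2)
{S/k/In/M, S/k/In/R} → row (-2,1) (-2,1)
{S/k/Stay/M, S/k/Stay/R} → row (2,1) (2,1)
{S/g/Out/M, S/g/Out/R, S/g/In/M, S/g/In/R, S/g/Stay/M, S/g/Stay/R} → row (-3,0) (-3,0)
{S/h/Out/M, S/h/Out/R, S/h/In/M, S/h/In/R, S/h/Stay/M, S/h/Stay/R} → row (2,1) (0,4)
{E/k/Out/M, E/k/In/M, E/k/Stay/M, E/g/Out/M, E/g/In/M, E/g/Stay/M, E/h/Out/M, E/h/In/M, E/h/Stay/M} → row (-3,-2) (4,1)
{E/k/Out/R, E/k/In/R, E/k/Stay/R, E/g/Out/R, E/g/In/R, E/g/Stay/R, E/h/Out/R, E/h/In/R, E/h/Stay/R} → row (-3,-2) (-1,4)
That's 7 distinct rows out of 36 strategies.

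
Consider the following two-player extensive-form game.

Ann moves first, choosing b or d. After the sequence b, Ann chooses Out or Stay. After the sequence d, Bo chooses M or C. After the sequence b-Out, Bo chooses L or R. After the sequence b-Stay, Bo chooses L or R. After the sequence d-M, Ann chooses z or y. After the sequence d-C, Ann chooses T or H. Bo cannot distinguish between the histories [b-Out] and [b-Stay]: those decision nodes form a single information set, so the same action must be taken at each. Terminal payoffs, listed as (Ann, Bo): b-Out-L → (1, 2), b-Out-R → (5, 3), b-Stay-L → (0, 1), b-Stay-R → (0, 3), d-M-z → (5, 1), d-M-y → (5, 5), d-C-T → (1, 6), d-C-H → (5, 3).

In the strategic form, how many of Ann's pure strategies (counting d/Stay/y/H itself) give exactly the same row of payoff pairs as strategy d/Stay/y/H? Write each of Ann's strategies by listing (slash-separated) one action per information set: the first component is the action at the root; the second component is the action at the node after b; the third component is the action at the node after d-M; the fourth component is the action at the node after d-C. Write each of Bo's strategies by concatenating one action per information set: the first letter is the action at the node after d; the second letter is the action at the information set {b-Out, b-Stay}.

Row for d/Stay/y/H (columns ML, MR, CL, CR): (5,5) (5,5) (5,3) (5,3).
Under d/Stay/y/H, Ann's choice at the node after b can never be reached regardless of what Bo does, so varying those choices leaves every outcome unchanged.
Holding the reachable choices fixed and varying the unreachable one freely already gives 2 equivalent strategies.
No other strategy reproduces this row, so those 2 are the full class: d/Out/y/H, d/Stay/y/H.

2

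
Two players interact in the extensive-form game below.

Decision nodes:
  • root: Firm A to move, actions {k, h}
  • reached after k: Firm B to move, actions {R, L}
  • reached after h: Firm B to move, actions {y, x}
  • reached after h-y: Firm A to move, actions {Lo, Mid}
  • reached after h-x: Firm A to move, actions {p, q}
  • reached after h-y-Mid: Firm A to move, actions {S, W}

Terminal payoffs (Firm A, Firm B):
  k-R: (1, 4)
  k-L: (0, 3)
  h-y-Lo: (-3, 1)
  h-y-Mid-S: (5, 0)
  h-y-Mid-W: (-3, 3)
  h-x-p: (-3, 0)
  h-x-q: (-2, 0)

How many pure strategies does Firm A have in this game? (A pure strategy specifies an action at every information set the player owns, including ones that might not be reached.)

Firm A owns the root with actions {k, h} — two choices.
Firm A owns the node after h-y with actions {Lo, Mid} — two choices.
Firm A owns the node after h-x with actions {p, q} — two choices.
Firm A owns the node after h-y-Mid with actions {S, W} — two choices.
A pure strategy fixes one action at each information set independently, so the count is the product 2 × 2 × 2 × 2 = 16.

16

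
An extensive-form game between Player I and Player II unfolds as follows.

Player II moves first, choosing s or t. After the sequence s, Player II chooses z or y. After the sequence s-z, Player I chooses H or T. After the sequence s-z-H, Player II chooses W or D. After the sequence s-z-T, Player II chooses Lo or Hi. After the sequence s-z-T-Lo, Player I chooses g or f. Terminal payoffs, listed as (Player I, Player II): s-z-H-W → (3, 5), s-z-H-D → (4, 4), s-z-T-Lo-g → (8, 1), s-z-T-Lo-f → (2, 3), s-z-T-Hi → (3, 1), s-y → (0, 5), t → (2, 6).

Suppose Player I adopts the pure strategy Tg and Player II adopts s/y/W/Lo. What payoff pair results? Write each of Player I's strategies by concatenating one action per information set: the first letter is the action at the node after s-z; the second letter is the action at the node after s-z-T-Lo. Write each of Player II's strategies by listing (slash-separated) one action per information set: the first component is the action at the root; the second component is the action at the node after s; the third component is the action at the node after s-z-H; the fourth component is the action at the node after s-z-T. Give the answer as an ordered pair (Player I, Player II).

(0, 5)

Trace the play path from the root:
  Player II plays s
  Player II plays y at [s]
→ terminal payoff (0, 5).
(Player I's choice at the node after s-z is never reached on this path, so it doesn't affect the outcome.)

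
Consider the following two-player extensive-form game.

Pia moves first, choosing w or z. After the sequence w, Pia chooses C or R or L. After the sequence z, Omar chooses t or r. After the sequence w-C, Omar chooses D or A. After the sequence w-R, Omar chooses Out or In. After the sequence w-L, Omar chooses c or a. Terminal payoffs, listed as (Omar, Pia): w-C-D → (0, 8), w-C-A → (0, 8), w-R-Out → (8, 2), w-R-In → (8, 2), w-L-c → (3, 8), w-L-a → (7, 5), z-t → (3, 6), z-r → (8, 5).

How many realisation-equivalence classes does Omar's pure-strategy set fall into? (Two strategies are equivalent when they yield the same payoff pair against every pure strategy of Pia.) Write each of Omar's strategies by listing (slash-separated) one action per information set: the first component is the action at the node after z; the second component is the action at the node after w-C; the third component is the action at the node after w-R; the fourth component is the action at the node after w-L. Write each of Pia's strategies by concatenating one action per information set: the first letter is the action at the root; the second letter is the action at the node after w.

4

Omar has 16 pure strategies: t/D/Out/c, t/D/Out/a, t/D/In/c, t/D/In/a, t/A/Out/c, t/A/Out/a, t/A/In/c, t/A/In/a, r/D/Out/c, r/D/Out/a, r/D/In/c, r/D/In/a, r/A/Out/c, r/A/Out/a, r/A/In/c, r/A/In/a. Columns: wC, wR, wL, zC, zR, zL.
{t/D/Out/c, t/D/In/c, t/A/Out/c, t/A/In/c} → row (0,8) (8,2) (3,8) (3,6) (3,6) (3,6)
{t/D/Out/a, t/D/In/a, t/A/Out/a, t/A/In/a} → row (0,8) (8,2) (7,5) (3,6) (3,6) (3,6)
{r/D/Out/c, r/D/In/c, r/A/Out/c, r/A/In/c} → row (0,8) (8,2) (3,8) (8,5) (8,5) (8,5)
{r/D/Out/a, r/D/In/a, r/A/Out/a, r/A/In/a} → row (0,8) (8,2) (7,5) (8,5) (8,5) (8,5)
That's 4 distinct rows out of 16 strategies.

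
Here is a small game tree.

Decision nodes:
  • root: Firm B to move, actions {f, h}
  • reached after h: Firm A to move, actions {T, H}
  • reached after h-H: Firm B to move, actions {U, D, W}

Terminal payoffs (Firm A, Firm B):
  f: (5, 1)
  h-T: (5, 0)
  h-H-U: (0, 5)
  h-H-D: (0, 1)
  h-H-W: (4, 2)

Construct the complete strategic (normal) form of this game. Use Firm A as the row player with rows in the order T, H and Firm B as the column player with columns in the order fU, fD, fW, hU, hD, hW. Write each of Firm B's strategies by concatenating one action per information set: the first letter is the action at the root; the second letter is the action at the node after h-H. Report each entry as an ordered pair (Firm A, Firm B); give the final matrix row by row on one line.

Row T: fU→(5,1), fD→(5,1), fW→(5,1), hU→(5,0), hD→(5,0), hW→(5,0)
Row H: fU→(5,1), fD→(5,1), fW→(5,1), hU→(0,5), hD→(0,1), hW→(4,2)

T: (5,1) (5,1) (5,1) (5,0) (5,0) (5,0) | H: (5,1) (5,1) (5,1) (0,5) (0,1) (4,2)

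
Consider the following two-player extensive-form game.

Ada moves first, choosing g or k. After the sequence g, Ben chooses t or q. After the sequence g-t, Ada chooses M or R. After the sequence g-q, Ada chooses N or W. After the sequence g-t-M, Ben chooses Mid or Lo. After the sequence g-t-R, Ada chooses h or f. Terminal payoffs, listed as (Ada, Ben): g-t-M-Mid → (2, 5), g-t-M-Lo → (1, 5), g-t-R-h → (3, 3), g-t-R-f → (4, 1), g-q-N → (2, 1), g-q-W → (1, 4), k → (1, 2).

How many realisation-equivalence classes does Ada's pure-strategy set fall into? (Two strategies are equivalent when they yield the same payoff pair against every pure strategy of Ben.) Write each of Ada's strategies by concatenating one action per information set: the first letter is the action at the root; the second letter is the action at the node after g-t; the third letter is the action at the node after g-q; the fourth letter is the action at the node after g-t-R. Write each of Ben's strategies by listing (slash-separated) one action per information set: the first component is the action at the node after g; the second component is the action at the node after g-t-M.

Ada has 16 pure strategies: gMNh, gMNf, gMWh, gMWf, gRNh, gRNf, gRWh, gRWf, kMNh, kMNf, kMWh, kMWf, kRNh, kRNf, kRWh, kRWf. Columns: t/Mid, t/Lo, q/Mid, q/Lo.
{gMNh, gMNf} → row (2,5) (1,5) (2,1) (2,1)
{gMWh, gMWf} → row (2,5) (1,5) (1,4) (1,4)
{gRNh} → row (3,3) (3,3) (2,1) (2,1)
{gRNf} → row (4,1) (4,1) (2,1) (2,1)
{gRWh} → row (3,3) (3,3) (1,4) (1,4)
{gRWf} → row (4,1) (4,1) (1,4) (1,4)
{kMNh, kMNf, kMWh, kMWf, kRNh, kRNf, kRWh, kRWf} → row (1,2) (1,2) (1,2) (1,2)
That's 7 distinct rows out of 16 strategies.

7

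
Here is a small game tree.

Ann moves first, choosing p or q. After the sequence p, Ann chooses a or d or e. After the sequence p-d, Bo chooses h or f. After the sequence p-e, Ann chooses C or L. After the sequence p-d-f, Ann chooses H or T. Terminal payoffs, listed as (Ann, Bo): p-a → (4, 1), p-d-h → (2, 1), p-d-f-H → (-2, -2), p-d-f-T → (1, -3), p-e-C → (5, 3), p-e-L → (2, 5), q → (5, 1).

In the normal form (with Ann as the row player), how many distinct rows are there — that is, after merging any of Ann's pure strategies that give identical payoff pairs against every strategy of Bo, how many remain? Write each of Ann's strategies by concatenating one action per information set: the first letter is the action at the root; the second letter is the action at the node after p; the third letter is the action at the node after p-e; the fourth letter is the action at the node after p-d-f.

6

Ann has 24 pure strategies: paCH, paCT, paLH, paLT, pdCH, pdCT, pdLH, pdLT, peCH, peCT, peLH, peLT, qaCH, qaCT, qaLH, qaLT, qdCH, qdCT, qdLH, qdLT, qeCH, qeCT, qeLH, qeLT. Columns: h, f.
{paCH, paCT, paLH, paLT} → row (4,1) (4,1)
{pdCH, pdLH} → row (2,1) (-2,-2)
{pdCT, pdLT} → row (2,1) (1,-3)
{peCH, peCT} → row (5,3) (5,3)
{peLH, peLT} → row (2,5) (2,5)
{qaCH, qaCT, qaLH, qaLT, qdCH, qdCT, qdLH, qdLT, qeCH, qeCT, qeLH, qeLT} → row (5,1) (5,1)
That's 6 distinct rows out of 24 strategies.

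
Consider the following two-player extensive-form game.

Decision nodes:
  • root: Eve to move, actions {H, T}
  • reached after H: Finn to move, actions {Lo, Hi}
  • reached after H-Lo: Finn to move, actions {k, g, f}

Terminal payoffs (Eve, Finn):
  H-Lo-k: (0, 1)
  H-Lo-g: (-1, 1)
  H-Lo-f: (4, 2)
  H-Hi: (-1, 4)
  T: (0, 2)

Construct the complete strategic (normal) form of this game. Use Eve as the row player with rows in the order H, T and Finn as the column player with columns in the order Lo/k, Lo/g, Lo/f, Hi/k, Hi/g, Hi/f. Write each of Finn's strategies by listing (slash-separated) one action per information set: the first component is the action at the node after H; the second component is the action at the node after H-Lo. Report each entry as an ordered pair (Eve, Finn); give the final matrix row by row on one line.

         Lo/k     Lo/g     Lo/f     Hi/k     Hi/g     Hi/f
   H    (0,1)   (-1,1)    (4,2)   (-1,4)   (-1,4)   (-1,4)
   T    (0,2)    (0,2)    (0,2)    (0,2)    (0,2)    (0,2)

H: (0,1) (-1,1) (4,2) (-1,4) (-1,4) (-1,4) | T: (0,2) (0,2) (0,2) (0,2) (0,2) (0,2)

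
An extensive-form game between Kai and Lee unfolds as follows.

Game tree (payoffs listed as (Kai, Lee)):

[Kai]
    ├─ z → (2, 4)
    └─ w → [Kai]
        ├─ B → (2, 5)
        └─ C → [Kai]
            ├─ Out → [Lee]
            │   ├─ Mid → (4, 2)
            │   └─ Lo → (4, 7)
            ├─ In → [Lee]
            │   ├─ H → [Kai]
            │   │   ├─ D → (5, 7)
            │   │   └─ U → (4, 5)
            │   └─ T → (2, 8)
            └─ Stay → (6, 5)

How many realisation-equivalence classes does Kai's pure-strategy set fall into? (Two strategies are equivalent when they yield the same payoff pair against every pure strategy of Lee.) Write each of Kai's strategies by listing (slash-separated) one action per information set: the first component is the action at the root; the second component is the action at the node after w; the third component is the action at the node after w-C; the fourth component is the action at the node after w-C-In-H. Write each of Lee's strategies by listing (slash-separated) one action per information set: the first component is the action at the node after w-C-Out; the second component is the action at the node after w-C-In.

6

Kai has 24 pure strategies: z/B/Out/D, z/B/Out/U, z/B/In/D, z/B/In/U, z/B/Stay/D, z/B/Stay/U, z/C/Out/D, z/C/Out/U, z/C/In/D, z/C/In/U, z/C/Stay/D, z/C/Stay/U, w/B/Out/D, w/B/Out/U, w/B/In/D, w/B/In/U, w/B/Stay/D, w/B/Stay/U, w/C/Out/D, w/C/Out/U, w/C/In/D, w/C/In/U, w/C/Stay/D, w/C/Stay/U. Columns: Mid/H, Mid/T, Lo/H, Lo/T.
{z/B/Out/D, z/B/Out/U, z/B/In/D, z/B/In/U, z/B/Stay/D, z/B/Stay/U, z/C/Out/D, z/C/Out/U, z/C/In/D, z/C/In/U, z/C/Stay/D, z/C/Stay/U} → row (2,4) (2,4) (2,4) (2,4)
{w/B/Out/D, w/B/Out/U, w/B/In/D, w/B/In/U, w/B/Stay/D, w/B/Stay/U} → row (2,5) (2,5) (2,5) (2,5)
{w/C/Out/D, w/C/Out/U} → row (4,2) (4,2) (4,7) (4,7)
{w/C/In/D} → row (5,7) (2,8) (5,7) (2,8)
{w/C/In/U} → row (4,5) (2,8) (4,5) (2,8)
{w/C/Stay/D, w/C/Stay/U} → row (6,5) (6,5) (6,5) (6,5)
That's 6 distinct rows out of 24 strategies.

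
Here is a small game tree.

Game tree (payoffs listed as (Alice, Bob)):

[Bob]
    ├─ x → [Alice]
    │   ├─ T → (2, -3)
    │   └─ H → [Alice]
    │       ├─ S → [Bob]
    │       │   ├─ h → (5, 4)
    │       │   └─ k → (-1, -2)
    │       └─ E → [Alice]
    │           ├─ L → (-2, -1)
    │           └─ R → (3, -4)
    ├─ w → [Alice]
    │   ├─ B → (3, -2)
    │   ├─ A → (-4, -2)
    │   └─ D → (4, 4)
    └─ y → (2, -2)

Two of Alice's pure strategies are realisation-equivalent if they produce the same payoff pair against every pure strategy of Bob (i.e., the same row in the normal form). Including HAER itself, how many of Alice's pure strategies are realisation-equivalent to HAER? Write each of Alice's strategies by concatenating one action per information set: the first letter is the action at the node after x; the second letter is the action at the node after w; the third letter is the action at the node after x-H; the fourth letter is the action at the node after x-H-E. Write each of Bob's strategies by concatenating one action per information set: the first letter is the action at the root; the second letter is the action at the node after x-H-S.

1

Row for HAER (columns xh, xk, wh, wk, yh, yk): (3,-4) (3,-4) (-4,-2) (-4,-2) (2,-2) (2,-2).
Every one of Alice's information sets is on the play path for some reply by Bob when Alice follows HAER.
Changing the action at any of them therefore changes at least one column, so only HAER itself gives this row.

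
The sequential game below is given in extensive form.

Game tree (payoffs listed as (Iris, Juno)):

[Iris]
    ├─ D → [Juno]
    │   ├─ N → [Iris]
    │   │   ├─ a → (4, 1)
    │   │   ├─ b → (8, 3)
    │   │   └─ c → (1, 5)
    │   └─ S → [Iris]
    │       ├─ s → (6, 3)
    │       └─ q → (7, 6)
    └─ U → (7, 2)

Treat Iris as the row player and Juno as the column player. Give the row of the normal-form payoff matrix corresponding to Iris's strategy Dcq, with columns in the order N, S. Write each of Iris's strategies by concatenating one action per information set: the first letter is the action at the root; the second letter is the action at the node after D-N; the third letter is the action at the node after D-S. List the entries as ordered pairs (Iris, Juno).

vs N: Iris plays D → Juno plays N at [D] → Iris plays c at [D-N] → (1, 5)
vs S: Iris plays D → Juno plays S at [D] → Iris plays q at [D-S] → (7, 6)

(1,5) (7,6)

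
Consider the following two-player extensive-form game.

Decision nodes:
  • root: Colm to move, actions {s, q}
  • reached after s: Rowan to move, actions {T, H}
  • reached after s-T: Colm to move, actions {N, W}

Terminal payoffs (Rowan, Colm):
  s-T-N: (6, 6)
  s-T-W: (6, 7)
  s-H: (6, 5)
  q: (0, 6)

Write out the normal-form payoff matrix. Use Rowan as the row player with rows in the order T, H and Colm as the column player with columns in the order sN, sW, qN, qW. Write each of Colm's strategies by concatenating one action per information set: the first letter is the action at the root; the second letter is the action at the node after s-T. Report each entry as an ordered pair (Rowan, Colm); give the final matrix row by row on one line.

           sN       sW       qN       qW
   T    (6,6)    (6,7)    (0,6)    (0,6)
   H    (6,5)    (6,5)    (0,6)    (0,6)

T: (6,6) (6,7) (0,6) (0,6) | H: (6,5) (6,5) (0,6) (0,6)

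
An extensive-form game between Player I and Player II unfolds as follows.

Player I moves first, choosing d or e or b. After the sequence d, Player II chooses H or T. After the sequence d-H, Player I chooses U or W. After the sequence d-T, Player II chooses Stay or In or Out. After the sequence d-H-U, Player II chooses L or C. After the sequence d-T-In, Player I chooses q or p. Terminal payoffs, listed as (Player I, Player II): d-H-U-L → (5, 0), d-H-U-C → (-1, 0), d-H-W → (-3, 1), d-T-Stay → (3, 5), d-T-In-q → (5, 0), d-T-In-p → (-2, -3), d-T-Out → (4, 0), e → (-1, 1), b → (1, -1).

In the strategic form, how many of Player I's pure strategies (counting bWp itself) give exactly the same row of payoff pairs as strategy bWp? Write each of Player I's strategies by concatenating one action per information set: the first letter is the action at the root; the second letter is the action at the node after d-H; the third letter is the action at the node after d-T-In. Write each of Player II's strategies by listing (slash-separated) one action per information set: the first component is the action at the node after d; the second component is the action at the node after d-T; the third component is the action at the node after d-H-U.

Row for bWp (columns H/Stay/L, H/Stay/C, H/In/L, H/In/C, H/Out/L, H/Out/C, T/Stay/L, T/Stay/C, T/In/L, T/In/C, T/Out/L, T/Out/C): (1,-1) (1,-1) (1,-1) (1,-1) (1,-1) (1,-1) (1,-1) (1,-1) (1,-1) (1,-1) (1,-1) (1,-1).
Under bWp, Player I's choice at the node after d-H and at the node after d-T-In can never be reached regardless of what Player II does, so varying those choices leaves every outcome unchanged.
Holding the reachable choices fixed and varying the unreachable ones freely already gives 2 × 2 = 4 equivalent strategies.
No other strategy reproduces this row, so those 4 are the full class: bUq, bUp, bWq, bWp.

4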